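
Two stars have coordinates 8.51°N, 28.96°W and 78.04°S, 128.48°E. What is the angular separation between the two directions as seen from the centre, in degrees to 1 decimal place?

109.5°

In radians: φ₁ = 0.1485, φ₂ = -1.3621, Δλ = 157.440° = 2.7478 rad.
cos c = sin φ₁ sin φ₂ + cos φ₁ cos φ₂ cos Δλ = (0.1480)(-0.9783) + (0.9890)(0.2072)(-0.9235) = -0.33403,
so c = arccos(-0.33403) = 1.91138 rad.
So the angular separation is 109.5°.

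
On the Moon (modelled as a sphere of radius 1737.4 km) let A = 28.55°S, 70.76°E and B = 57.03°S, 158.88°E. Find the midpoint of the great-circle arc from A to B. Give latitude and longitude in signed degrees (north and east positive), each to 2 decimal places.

-51.48°, 102.01°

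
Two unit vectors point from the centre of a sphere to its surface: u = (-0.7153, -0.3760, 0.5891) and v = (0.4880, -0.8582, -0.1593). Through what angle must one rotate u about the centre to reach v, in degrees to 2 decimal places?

96.90°

u·v = -0.1202; |u| = 1.0000, |v| = 1.0000.
cos θ = (u·v)/(|u||v|) = -0.1202, so θ = 96.90°.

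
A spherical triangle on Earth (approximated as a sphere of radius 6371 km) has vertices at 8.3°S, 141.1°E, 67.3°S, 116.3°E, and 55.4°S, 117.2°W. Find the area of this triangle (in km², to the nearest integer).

Side lengths (central angles): a = 0.8905, b = 1.5659, c = 1.0703 rad; semiperimeter s = 1.7634.
By l'Huilier's theorem, tan(E/4) = √[tan(s/2) tan((s−a)/2) tan((s−b)/2) tan((s−c)/2)], giving spherical excess E = 0.5654 rad.
Area = E·R² = 0.5654 × (6371)² ≈ 22950104 km².

22950104 km²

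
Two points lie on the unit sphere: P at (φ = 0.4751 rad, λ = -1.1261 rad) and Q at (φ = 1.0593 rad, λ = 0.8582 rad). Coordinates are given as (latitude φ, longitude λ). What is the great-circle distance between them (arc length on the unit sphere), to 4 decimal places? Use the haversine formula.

1.3449

Let φ₁ = 0.4751 rad, φ₂ = 1.0593 rad, and Δλ = 1.9843 rad.
Haversine: a = sin²(Δφ/2) + cos φ₁ cos φ₂ sin²(Δλ/2) = 0.0829 + (0.8892)(0.4895)(0.7009) = 0.38801.
Central angle c = 2·arcsin(√a) = 1.34490 rad.
On the unit sphere the arc length equals the central angle: 1.3449.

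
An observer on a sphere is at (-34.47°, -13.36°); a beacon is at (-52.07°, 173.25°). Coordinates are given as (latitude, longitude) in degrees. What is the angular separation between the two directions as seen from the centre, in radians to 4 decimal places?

1.6278 rad

With latitudes φ₁ = -34.470°, φ₂ = -52.070° and longitude difference Δλ = -173.390°:
cos c = sin φ₁ sin φ₂ + cos φ₁ cos φ₂ cos Δλ = (-0.5660)(-0.7888) + (0.8244)(0.6147)(-0.9934) = -0.05698,
so c = arccos(-0.05698) = 1.62781 rad.
So the angular separation is 1.6278 rad.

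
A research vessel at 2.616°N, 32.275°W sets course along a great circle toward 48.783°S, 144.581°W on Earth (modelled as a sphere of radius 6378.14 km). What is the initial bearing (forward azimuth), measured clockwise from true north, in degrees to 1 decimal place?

219.5°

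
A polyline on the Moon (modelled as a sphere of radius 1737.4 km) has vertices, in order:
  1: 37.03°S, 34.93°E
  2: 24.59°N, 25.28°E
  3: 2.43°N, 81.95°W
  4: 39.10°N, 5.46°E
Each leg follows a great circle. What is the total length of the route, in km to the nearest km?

7681 km

Leg 1→2: central angle 1.0871 rad, distance 1888.7 km.
Leg 2→3: central angle 1.8250 rad, distance 3170.7 km.
Leg 3→4: central angle 1.5090 rad, distance 2621.7 km.
Total: 1888.7 + 3170.7 + 2621.7 ≈ 7681 km.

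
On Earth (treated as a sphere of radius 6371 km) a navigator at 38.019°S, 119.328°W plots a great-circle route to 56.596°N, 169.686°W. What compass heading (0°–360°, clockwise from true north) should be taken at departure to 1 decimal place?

With φ₁ = -0.6636, φ₂ = 0.9878, Δλ = -0.8789 rad, the forward-azimuth formula gives
θ = atan2( sin Δλ cos φ₂ , cos φ₁ sin φ₂ − sin φ₁ cos φ₂ cos Δλ ) = atan2(-0.4239, 0.8740) = -25.88°.
Adding 360° brings this into [0°, 360°): 334.1°.

334.1°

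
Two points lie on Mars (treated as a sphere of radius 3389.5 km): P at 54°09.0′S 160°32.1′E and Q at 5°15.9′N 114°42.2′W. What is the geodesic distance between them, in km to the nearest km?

5396 km

In radians: φ₁ = -0.9451, φ₂ = 0.0919, Δλ = 84.762° = 1.4794 rad.
cos c = sin φ₁ sin φ₂ + cos φ₁ cos φ₂ cos Δλ = (-0.8106)(0.0918) + (0.5857)(0.9958)(0.0913) = -0.02113,
so c = arccos(-0.02113) = 1.59193 rad.
Distance = R·c = 3389.5 × 1.5919 ≈ 5396 km.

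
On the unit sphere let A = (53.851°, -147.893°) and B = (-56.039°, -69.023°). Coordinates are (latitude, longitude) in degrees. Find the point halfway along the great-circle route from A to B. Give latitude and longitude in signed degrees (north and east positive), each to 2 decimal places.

Central angle δ = 2.2220 rad. Interpolating on the sphere with fraction f = 0.5:
P = [sin((1−f)δ)·A + sin(fδ)·B] / sin δ = 1.1267·A + 1.1267·B in Cartesian coordinates,
giving P = (-0.3377, -0.9409, -0.0247), i.e. latitude -1.42°, longitude -109.74°.

-1.42°, -109.74°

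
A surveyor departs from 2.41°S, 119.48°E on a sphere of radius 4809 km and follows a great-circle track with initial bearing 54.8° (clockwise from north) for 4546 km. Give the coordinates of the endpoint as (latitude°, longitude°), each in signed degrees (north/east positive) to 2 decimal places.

26.25°, 167.09°

Angular distance δ = d/R = 4546/4809 = 0.94531 rad; initial bearing θ = 0.9564 rad.
sin φ₂ = sin φ₁ cos δ + cos φ₁ sin δ cos θ = (-0.0421)(0.5855) + (0.9991)(0.8107)(0.5764) = 0.4423, so φ₂ = 26.25°.
Δλ = atan2(sin θ sin δ cos φ₁, cos δ − sin φ₁ sin φ₂) = atan2(0.6619, 0.6041) = 47.613°.
λ₂ = 119.480° + 47.613° = 167.09°.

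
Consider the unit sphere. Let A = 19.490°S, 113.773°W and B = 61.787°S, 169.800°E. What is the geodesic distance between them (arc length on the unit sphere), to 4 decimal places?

Let φ₁ = -0.3402 rad, φ₂ = -1.0784 rad, and Δλ = -1.3339 rad.
cos c = sin φ₁ sin φ₂ + cos φ₁ cos φ₂ cos Δλ = (-0.3336)(-0.8812) + (0.9427)(0.4728)(0.2347) = 0.39859,
so c = arccos(0.39859) = 1.16081 rad.
On the unit sphere the arc length equals the central angle: 1.1608.

1.1608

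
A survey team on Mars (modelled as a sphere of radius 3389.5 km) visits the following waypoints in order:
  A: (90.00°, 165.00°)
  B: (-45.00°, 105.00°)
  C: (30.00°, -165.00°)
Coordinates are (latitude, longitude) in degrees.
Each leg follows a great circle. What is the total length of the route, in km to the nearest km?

14535 km

Leg A→B: central angle 2.3562 rad, distance 7986.3 km.
Leg B→C: central angle 1.9322 rad, distance 6549.1 km.
Total: 7986.3 + 6549.1 ≈ 14535 km.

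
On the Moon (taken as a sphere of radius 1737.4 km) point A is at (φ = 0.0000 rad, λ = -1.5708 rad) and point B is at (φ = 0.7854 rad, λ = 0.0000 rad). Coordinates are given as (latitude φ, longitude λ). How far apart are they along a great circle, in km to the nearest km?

2729 km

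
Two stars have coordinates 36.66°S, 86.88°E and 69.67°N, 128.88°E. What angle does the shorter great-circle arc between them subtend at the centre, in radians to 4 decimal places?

With latitudes φ₁ = -36.660°, φ₂ = 69.670° and longitude difference Δλ = 42.000°:
Haversine: a = sin²(Δφ/2) + cos φ₁ cos φ₂ sin²(Δλ/2) = 0.6406 + (0.8022)(0.3474)(0.1284) = 0.67638.
Central angle c = 2·arcsin(√a) = 1.93131 rad.
So the angular separation is 1.9313 rad.

1.9313 rad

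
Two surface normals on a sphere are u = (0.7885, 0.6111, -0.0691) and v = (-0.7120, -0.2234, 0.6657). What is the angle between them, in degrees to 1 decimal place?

u·v = -0.7439; |u| = 1.0000, |v| = 1.0000.
cos θ = (u·v)/(|u||v|) = -0.7439, so θ = 138.1°.

138.1°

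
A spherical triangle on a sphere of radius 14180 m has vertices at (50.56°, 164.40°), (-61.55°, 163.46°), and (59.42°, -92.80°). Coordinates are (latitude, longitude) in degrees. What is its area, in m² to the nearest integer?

Side lengths (central angles): a = 2.5227, b = 0.9357, c = 1.9567 rad; semiperimeter s = 2.7075.
By l'Huilier's theorem, tan(E/4) = √[tan(s/2) tan((s−a)/2) tan((s−b)/2) tan((s−c)/2)], giving spherical excess E = 1.6927 rad.
Area = E·R² = 1.6927 × (14180)² ≈ 340355592 m².

340355592 m²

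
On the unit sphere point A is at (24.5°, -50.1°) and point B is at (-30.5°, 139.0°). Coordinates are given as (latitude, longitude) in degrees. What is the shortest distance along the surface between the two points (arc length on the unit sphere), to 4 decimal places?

2.9662

With latitudes φ₁ = 24.500°, φ₂ = -30.500° and longitude difference Δλ = -170.900°:
cos c = sin φ₁ sin φ₂ + cos φ₁ cos φ₂ cos Δλ = (0.4147)(-0.5075) + (0.9100)(0.8616)(-0.9874) = -0.98465,
so c = arccos(-0.98465) = 2.96617 rad.
On the unit sphere the arc length equals the central angle: 2.9662.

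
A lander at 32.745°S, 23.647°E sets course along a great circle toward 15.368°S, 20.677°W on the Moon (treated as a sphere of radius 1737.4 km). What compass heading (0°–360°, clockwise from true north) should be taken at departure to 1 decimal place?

With φ₁ = -0.5715, φ₂ = -0.2682, Δλ = -0.7736 rad, the forward-azimuth formula gives
θ = atan2( sin Δλ cos φ₂ , cos φ₁ sin φ₂ − sin φ₁ cos φ₂ cos Δλ ) = atan2(-0.6737, 0.1502) = -77.43°.
Adding 360° brings this into [0°, 360°): 282.6°.

282.6°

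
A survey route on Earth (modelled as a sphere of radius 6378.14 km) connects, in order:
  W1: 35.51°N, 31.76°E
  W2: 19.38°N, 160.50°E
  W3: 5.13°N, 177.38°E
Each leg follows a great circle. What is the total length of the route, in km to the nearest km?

14303 km

Leg W1→W2: central angle 1.8627 rad, distance 11880.7 km.
Leg W2→W3: central angle 0.3798 rad, distance 2422.2 km.
Total: 11880.7 + 2422.2 ≈ 14303 km.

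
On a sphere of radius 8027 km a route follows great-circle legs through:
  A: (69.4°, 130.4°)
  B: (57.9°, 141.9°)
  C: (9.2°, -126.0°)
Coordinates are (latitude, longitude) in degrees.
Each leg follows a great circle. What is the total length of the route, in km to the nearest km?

Leg A→B: central angle 0.2187 rad, distance 1755.8 km.
Leg B→C: central angle 1.4543 rad, distance 11673.8 km.
Total: 1755.8 + 11673.8 ≈ 13430 km.

13430 km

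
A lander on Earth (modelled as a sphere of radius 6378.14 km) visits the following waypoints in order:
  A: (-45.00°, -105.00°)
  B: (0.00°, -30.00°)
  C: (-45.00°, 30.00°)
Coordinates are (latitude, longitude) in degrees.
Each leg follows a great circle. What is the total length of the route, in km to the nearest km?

Leg A→B: central angle 1.3867 rad, distance 8844.9 km.
Leg B→C: central angle 1.2094 rad, distance 7713.9 km.
Total: 8844.9 + 7713.9 ≈ 16559 km.

16559 km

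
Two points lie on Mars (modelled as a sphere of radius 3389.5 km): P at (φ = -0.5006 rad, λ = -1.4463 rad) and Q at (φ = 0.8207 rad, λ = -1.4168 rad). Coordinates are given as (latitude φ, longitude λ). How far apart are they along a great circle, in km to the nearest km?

4479 km

Let φ₁ = -0.5006 rad, φ₂ = 0.8207 rad, and Δλ = 0.0295 rad.
Haversine: a = sin²(Δφ/2) + cos φ₁ cos φ₂ sin²(Δλ/2) = 0.3765 + (0.8773)(0.6817)(0.0002) = 0.37667.
Central angle c = 2·arcsin(√a) = 1.32157 rad.
Distance = R·c = 3389.5 × 1.3216 ≈ 4479 km.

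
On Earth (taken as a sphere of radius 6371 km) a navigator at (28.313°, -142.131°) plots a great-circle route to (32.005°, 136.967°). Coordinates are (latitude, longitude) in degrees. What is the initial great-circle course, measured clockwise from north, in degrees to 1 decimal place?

295.7°

With φ₁ = 0.4942, φ₂ = 0.5586, Δλ = -1.4120 rad, the forward-azimuth formula gives
θ = atan2( sin Δλ cos φ₂ , cos φ₁ sin φ₂ − sin φ₁ cos φ₂ cos Δλ ) = atan2(-0.8373, 0.4030) = -64.30°.
Adding 360° brings this into [0°, 360°): 295.7°.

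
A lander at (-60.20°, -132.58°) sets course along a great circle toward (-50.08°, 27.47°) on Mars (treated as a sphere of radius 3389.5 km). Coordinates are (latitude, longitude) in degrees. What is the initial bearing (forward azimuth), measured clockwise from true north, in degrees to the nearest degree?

Δλ = 160.050° = 2.7934 rad.
y = sin Δλ · cos φ₂ = (0.3412)(0.6417) = 0.2190
x = cos φ₁ sin φ₂ − sin φ₁ cos φ₂ cos Δλ = (0.4970)(-0.7669) − (-0.8678)(0.6417)(-0.9400) = -0.9046
θ = atan2(y, x) = 166.39°, so the bearing is 166°.

166°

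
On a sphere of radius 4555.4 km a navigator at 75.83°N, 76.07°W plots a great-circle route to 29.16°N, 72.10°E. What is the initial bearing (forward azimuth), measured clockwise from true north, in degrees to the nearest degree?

With φ₁ = 1.3235, φ₂ = 0.5089, Δλ = 2.5861 rad, the forward-azimuth formula gives
θ = atan2( sin Δλ cos φ₂ , cos φ₁ sin φ₂ − sin φ₁ cos φ₂ cos Δλ ) = atan2(0.4606, 0.8386) = 28.77°.
So the initial bearing is 29°.

29°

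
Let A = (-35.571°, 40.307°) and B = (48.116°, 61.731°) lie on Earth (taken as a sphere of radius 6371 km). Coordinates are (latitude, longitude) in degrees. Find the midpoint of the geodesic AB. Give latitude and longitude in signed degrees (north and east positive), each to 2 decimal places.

6.38°, 49.95°

Central angle δ = 1.4983 rad. Interpolating on the sphere with fraction f = 0.5:
P = [sin((1−f)δ)·A + sin(fδ)·B] / sin δ = 0.6828·A + 0.6828·B in Cartesian coordinates,
giving P = (0.6394, 0.7608, 0.1112), i.e. latitude 6.38°, longitude 49.95°.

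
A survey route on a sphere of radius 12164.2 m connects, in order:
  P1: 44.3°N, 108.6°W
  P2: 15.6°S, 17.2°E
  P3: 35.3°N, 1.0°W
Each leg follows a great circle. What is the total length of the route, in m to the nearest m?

Leg P1→P2: central angle 2.2032 rad, distance 26799.6 m.
Leg P2→P3: central angle 0.9381 rad, distance 11410.8 m.
Total: 26799.6 + 11410.8 ≈ 38210 m.

38210 m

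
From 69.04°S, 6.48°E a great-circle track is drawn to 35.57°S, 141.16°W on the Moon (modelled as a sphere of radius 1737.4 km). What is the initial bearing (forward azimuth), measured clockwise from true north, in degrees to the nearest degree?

Δλ = -147.640° = -2.5768 rad.
y = sin Δλ · cos φ₂ = (-0.5352)(0.8134) = -0.4354
x = cos φ₁ sin φ₂ − sin φ₁ cos φ₂ cos Δλ = (0.3577)(-0.5817) − (-0.9338)(0.8134)(-0.8447) = -0.8497
θ = atan2(y, x) = -152.87°; adding 360° gives 207°.

207°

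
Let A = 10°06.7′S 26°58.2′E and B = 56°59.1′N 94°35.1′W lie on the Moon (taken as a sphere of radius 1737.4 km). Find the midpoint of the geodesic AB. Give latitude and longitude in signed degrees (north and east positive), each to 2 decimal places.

38.30°, -6.61°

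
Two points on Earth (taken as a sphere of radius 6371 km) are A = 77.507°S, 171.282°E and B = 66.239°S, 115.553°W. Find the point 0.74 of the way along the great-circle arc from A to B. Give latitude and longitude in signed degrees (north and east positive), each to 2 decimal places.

-71.13°, -125.39°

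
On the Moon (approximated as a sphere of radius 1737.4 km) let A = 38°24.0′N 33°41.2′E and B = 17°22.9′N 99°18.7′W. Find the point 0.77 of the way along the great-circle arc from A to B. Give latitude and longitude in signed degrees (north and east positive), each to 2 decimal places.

36.31°, -80.74°

The central angle between A and B is δ = 1.9013 rad.
With f = 0.77, the slerp weights are sin((1−f)δ)/sin δ = 0.4477 and sin(fδ)/sin δ = 1.0512.
Weighted sum of the unit vectors: (0.4477)·(0.6521,0.4347,0.6211) + (1.0512)·(-0.1544,-0.9418,0.2987) = (0.1296, -0.7954, 0.5921).
Converting back: φ = atan2(z, √(x²+y²)) = 36.31°, λ = atan2(y, x) = -80.74°.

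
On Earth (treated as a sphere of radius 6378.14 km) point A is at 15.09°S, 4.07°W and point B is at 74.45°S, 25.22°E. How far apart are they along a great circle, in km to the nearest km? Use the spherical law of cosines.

With latitudes φ₁ = -15.090°, φ₂ = -74.450° and longitude difference Δλ = 29.290°:
cos c = sin φ₁ sin φ₂ + cos φ₁ cos φ₂ cos Δλ = (-0.2603)(-0.9634) + (0.9655)(0.2681)(0.8722) = 0.47655,
so c = arccos(0.47655) = 1.07407 rad.
Distance = R·c = 6378.14 × 1.0741 ≈ 6851 km.

6851 km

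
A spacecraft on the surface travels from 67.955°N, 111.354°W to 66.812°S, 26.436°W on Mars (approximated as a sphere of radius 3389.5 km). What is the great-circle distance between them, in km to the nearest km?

In radians: φ₁ = 1.1860, φ₂ = -1.1661, Δλ = 84.918° = 1.4821 rad.
cos c = sin φ₁ sin φ₂ + cos φ₁ cos φ₂ cos Δλ = (0.9269)(-0.9192) + (0.3753)(0.3937)(0.0886) = -0.83892,
so c = arccos(-0.83892) = 2.56610 rad.
Distance = R·c = 3389.5 × 2.5661 ≈ 8698 km.

8698 km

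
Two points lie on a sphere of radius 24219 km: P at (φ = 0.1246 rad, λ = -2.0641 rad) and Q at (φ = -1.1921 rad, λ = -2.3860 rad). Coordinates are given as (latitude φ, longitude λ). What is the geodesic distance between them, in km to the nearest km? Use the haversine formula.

32359 km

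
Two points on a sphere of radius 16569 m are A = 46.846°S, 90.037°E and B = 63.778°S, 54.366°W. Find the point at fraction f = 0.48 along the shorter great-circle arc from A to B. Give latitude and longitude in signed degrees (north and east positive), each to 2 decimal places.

-74.86°, 55.59°

The central angle between A and B is δ = 1.1498 rad.
With f = 0.48, the slerp weights are sin((1−f)δ)/sin δ = 0.6168 and sin(fδ)/sin δ = 0.5745.
Weighted sum of the unit vectors: (0.6168)·(-0.0004,0.6840,-0.7295) + (0.5745)·(0.2574,-0.3591,-0.8971) = (0.1476, 0.2155, -0.9653).
Converting back: φ = atan2(z, √(x²+y²)) = -74.86°, λ = atan2(y, x) = 55.59°.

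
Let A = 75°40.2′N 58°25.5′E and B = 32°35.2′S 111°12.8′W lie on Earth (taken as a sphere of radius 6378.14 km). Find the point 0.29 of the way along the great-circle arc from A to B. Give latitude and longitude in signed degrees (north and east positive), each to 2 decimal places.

64.19°, -102.71°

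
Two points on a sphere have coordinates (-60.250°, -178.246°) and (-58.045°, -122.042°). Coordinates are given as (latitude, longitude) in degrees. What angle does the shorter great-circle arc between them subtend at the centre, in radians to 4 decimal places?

0.4892 rad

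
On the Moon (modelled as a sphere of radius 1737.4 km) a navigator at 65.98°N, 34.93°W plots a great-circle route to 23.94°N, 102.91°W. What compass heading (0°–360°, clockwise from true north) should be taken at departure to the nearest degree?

260°

With φ₁ = 1.1516, φ₂ = 0.4178, Δλ = -1.1865 rad, the forward-azimuth formula gives
θ = atan2( sin Δλ cos φ₂ , cos φ₁ sin φ₂ − sin φ₁ cos φ₂ cos Δλ ) = atan2(-0.8473, -0.1478) = -99.90°.
Adding 360° brings this into [0°, 360°): 260°.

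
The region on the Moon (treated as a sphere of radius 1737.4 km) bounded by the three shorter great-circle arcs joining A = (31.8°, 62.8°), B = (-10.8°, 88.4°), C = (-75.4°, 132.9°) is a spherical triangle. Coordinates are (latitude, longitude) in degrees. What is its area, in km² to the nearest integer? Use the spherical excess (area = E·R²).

837361 km²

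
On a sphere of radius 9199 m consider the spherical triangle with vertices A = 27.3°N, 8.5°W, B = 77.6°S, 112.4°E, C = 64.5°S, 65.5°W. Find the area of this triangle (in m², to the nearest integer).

70991729 m²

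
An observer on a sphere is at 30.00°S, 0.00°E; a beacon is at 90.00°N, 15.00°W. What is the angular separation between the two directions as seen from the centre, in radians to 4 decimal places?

2.0944 rad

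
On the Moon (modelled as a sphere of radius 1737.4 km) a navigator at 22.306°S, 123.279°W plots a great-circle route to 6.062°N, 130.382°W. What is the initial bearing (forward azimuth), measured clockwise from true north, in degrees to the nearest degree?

With φ₁ = -0.3893, φ₂ = 0.1058, Δλ = -0.1240 rad, the forward-azimuth formula gives
θ = atan2( sin Δλ cos φ₂ , cos φ₁ sin φ₂ − sin φ₁ cos φ₂ cos Δλ ) = atan2(-0.1230, 0.4722) = -14.59°.
Adding 360° brings this into [0°, 360°): 345°.

345°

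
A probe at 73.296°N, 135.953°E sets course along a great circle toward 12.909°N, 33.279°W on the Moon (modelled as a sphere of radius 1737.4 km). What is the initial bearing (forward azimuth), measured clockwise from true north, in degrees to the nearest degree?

349°

Δλ = -169.232° = -2.9537 rad.
y = sin Δλ · cos φ₂ = (-0.1868)(0.9747) = -0.1821
x = cos φ₁ sin φ₂ − sin φ₁ cos φ₂ cos Δλ = (0.2874)(0.2234) − (0.9578)(0.9747)(-0.9824) = 0.9814
θ = atan2(y, x) = -10.51°; adding 360° gives 349°.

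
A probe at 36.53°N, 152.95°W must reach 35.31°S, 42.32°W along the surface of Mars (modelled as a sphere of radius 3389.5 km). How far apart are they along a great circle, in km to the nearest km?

7401 km

With latitudes φ₁ = 36.530°, φ₂ = -35.310° and longitude difference Δλ = 110.630°:
cos c = sin φ₁ sin φ₂ + cos φ₁ cos φ₂ cos Δλ = (0.5952)(-0.5780) + (0.8035)(0.8160)(-0.3523) = -0.57508,
so c = arccos(-0.57508) = 2.18350 rad.
Distance = R·c = 3389.5 × 2.1835 ≈ 7401 km.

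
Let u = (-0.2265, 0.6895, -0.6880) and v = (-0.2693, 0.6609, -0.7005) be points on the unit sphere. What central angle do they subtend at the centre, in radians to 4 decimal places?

u·v = 0.9986; |u| = 1.0000, |v| = 1.0000.
cos θ = (u·v)/(|u||v|) = 0.9986, so θ = 0.0530 rad.

0.0530 rad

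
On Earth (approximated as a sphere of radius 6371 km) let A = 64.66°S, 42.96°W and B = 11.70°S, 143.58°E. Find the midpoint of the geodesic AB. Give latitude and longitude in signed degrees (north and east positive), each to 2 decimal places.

-63.32°, 148.61°

Central angle δ = 1.8061 rad. Interpolating on the sphere with fraction f = 0.5:
P = [sin((1−f)δ)·A + sin(fδ)·B] / sin δ = 0.8074·A + 0.8074·B in Cartesian coordinates,
giving P = (-0.3833, 0.2339, -0.8935), i.e. latitude -63.32°, longitude 148.61°.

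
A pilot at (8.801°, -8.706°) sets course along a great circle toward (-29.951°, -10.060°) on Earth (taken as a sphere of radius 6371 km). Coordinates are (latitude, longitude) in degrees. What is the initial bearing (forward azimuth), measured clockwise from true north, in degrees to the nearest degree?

182°

Δλ = -1.354° = -0.0236 rad.
y = sin Δλ · cos φ₂ = (-0.0236)(0.8665) = -0.0205
x = cos φ₁ sin φ₂ − sin φ₁ cos φ₂ cos Δλ = (0.9882)(-0.4993) − (0.1530)(0.8665)(0.9997) = -0.6259
θ = atan2(y, x) = -178.13°; adding 360° gives 182°.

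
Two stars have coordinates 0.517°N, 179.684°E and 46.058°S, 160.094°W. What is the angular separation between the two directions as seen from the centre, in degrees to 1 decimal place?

49.9°

With latitudes φ₁ = 0.517°, φ₂ = -46.058° and longitude difference Δλ = 20.222°:
cos c = sin φ₁ sin φ₂ + cos φ₁ cos φ₂ cos Δλ = (0.0090)(-0.7200) + (1.0000)(0.6939)(0.9384) = 0.64463,
so c = arccos(0.64463) = 0.87025 rad.
So the angular separation is 49.9°.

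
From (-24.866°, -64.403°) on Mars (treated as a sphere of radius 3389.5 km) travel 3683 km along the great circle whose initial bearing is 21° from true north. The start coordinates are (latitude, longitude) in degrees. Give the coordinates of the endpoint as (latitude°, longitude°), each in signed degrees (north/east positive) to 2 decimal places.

33.64°, -42.01°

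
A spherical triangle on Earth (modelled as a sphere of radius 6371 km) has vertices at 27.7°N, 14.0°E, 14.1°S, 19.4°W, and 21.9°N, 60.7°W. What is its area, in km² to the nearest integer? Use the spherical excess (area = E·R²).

19907441 km²

Side lengths (central angles): a = 0.9457, b = 1.1700, c = 0.9227 rad; semiperimeter s = 1.5192.
By l'Huilier's theorem, tan(E/4) = √[tan(s/2) tan((s−a)/2) tan((s−b)/2) tan((s−c)/2)], giving spherical excess E = 0.4905 rad.
Area = E·R² = 0.4905 × (6371)² ≈ 19907441 km².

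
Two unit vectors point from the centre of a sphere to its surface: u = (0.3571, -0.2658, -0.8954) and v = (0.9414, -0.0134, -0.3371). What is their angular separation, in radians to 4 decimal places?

0.8742 rad

u·v = 0.6416; |u| = 1.0000, |v| = 1.0000.
cos θ = (u·v)/(|u||v|) = 0.6416, so θ = 0.8742 rad.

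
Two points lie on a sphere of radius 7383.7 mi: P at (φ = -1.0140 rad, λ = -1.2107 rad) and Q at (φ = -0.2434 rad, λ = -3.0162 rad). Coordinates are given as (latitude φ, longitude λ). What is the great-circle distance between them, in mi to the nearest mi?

In radians: φ₁ = -1.0140, φ₂ = -0.2434, Δλ = -103.448° = -1.8055 rad.
cos c = sin φ₁ sin φ₂ + cos φ₁ cos φ₂ cos Δλ = (-0.8490)(-0.2410) + (0.5285)(0.9705)(-0.2326) = 0.08533,
so c = arccos(0.08533) = 1.48537 rad.
Distance = R·c = 7383.7 × 1.4854 ≈ 10968 mi.

10968 mi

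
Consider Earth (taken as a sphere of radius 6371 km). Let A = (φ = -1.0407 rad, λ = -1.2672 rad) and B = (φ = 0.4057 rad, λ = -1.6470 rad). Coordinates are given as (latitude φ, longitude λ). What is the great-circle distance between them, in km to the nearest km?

With latitudes φ₁ = -59.628°, φ₂ = 23.245° and longitude difference Δλ = -21.761°:
cos c = sin φ₁ sin φ₂ + cos φ₁ cos φ₂ cos Δλ = (-0.8628)(0.3947) + (0.5056)(0.9188)(0.9287) = 0.09097,
so c = arccos(0.09097) = 1.47970 rad.
Distance = R·c = 6371 × 1.4797 ≈ 9427 km.

9427 km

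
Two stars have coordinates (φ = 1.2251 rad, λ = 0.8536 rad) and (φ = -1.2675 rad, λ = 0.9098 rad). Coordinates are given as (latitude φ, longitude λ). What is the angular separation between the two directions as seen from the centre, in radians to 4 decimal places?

2.4929 rad

With latitudes φ₁ = 70.193°, φ₂ = -72.622° and longitude difference Δλ = 3.220°:
Haversine: a = sin²(Δφ/2) + cos φ₁ cos φ₂ sin²(Δλ/2) = 0.8983 + (0.3389)(0.2987)(0.0008) = 0.89843.
Central angle c = 2·arcsin(√a) = 2.49286 rad.
So the angular separation is 2.4929 rad.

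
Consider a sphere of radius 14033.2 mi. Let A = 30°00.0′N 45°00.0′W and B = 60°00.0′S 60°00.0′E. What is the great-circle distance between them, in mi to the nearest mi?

With latitudes φ₁ = 30.000°, φ₂ = -60.000° and longitude difference Δλ = 105.000°:
cos c = sin φ₁ sin φ₂ + cos φ₁ cos φ₂ cos Δλ = (0.5000)(-0.8660) + (0.8660)(0.5000)(-0.2588) = -0.54508,
so c = arccos(-0.54508) = 2.14729 rad.
Distance = R·c = 14033.2 × 2.1473 ≈ 30133 mi.

30133 mi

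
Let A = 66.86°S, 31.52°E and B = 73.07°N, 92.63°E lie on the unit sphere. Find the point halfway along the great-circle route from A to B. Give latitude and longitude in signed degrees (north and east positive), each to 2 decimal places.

3.59°, 57.06°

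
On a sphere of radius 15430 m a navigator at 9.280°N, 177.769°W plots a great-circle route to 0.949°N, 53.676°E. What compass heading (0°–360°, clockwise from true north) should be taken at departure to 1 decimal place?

278.5°

Δλ = -128.555° = -2.2437 rad.
y = sin Δλ · cos φ₂ = (-0.7820)(0.9999) = -0.7819
x = cos φ₁ sin φ₂ − sin φ₁ cos φ₂ cos Δλ = (0.9869)(0.0166) − (0.1613)(0.9999)(-0.6233) = 0.1168
θ = atan2(y, x) = -81.50°; adding 360° gives 278.5°.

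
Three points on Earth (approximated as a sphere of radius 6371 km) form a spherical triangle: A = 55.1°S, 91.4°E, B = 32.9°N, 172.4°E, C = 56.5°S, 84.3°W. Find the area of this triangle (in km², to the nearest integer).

84642300 km²

Side lengths (central angles): a = 2.1646, b = 1.1928, c = 1.9502 rad; semiperimeter s = 2.6538.
By l'Huilier's theorem, tan(E/4) = √[tan(s/2) tan((s−a)/2) tan((s−b)/2) tan((s−c)/2)], giving spherical excess E = 2.0853 rad.
Area = E·R² = 2.0853 × (6371)² ≈ 84642300 km².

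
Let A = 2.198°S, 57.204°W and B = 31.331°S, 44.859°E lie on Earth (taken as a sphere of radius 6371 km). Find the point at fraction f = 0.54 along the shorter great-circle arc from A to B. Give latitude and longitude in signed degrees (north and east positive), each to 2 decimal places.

Central angle δ = 1.7299 rad. Interpolating on the sphere with fraction f = 0.54:
P = [sin((1−f)δ)·A + sin(fδ)·B] / sin δ = 0.7235·A + 0.8144·B in Cartesian coordinates,
giving P = (0.8847, -0.1171, -0.4512), i.e. latitude -26.82°, longitude -7.54°.

-26.82°, -7.54°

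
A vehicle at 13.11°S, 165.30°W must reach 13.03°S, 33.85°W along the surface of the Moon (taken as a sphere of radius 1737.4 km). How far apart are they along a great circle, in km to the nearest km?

3798 km

With latitudes φ₁ = -13.110°, φ₂ = -13.030° and longitude difference Δλ = 131.450°:
cos c = sin φ₁ sin φ₂ + cos φ₁ cos φ₂ cos Δλ = (-0.2268)(-0.2255) + (0.9739)(0.9743)(-0.6620) = -0.57697,
so c = arccos(-0.57697) = 2.18581 rad.
Distance = R·c = 1737.4 × 2.1858 ≈ 3798 km.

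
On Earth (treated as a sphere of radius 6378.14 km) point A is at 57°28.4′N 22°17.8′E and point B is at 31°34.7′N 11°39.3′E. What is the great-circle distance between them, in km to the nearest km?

2996 km

In radians: φ₁ = 1.0031, φ₂ = 0.5511, Δλ = -10.642° = -0.1857 rad.
cos c = sin φ₁ sin φ₂ + cos φ₁ cos φ₂ cos Δλ = (0.8431)(0.5237) + (0.5377)(0.8519)(0.9828) = 0.89172,
so c = arccos(0.89172) = 0.46967 rad.
Distance = R·c = 6378.14 × 0.4697 ≈ 2996 km.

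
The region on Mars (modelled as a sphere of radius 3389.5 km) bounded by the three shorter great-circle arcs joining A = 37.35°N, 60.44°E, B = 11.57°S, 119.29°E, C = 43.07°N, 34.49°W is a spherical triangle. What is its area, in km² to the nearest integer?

3868091 km²

Side lengths (central angles): a = 2.4639, b = 1.1978, c = 1.2858 rad; semiperimeter s = 2.4737.
By l'Huilier's theorem, tan(E/4) = √[tan(s/2) tan((s−a)/2) tan((s−b)/2) tan((s−c)/2)], giving spherical excess E = 0.3367 rad.
Area = E·R² = 0.3367 × (3389.5)² ≈ 3868091 km².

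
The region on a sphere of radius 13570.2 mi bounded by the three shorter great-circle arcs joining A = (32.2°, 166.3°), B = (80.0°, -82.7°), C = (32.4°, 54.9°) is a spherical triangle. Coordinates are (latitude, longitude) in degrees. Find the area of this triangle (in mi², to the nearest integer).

Side lengths (central angles): a = 1.1380, b = 1.5460, c = 1.0791 rad; semiperimeter s = 1.8815.
By l'Huilier's theorem, tan(E/4) = √[tan(s/2) tan((s−a)/2) tan((s−b)/2) tan((s−c)/2)], giving spherical excess E = 0.7742 rad.
Area = E·R² = 0.7742 × (13570.2)² ≈ 142575750 mi².

142575750 mi²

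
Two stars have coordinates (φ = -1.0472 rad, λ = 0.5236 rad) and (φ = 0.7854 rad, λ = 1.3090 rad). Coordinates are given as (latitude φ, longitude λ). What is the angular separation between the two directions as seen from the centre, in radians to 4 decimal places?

1.9416 rad

In radians: φ₁ = -1.0472, φ₂ = 0.7854, Δλ = 45.000° = 0.7854 rad.
cos c = sin φ₁ sin φ₂ + cos φ₁ cos φ₂ cos Δλ = (-0.8660)(0.7071) + (0.5000)(0.7071)(0.7071) = -0.36238,
so c = arccos(-0.36238) = 1.94161 rad.
So the angular separation is 1.9416 rad.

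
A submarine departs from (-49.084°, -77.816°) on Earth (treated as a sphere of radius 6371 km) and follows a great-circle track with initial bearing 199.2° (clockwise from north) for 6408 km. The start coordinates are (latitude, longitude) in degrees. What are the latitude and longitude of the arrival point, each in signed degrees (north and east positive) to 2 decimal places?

Angular distance δ = d/R = 6408/6371 = 1.00581 rad; initial bearing θ = 3.4767 rad.
sin φ₂ = sin φ₁ cos δ + cos φ₁ sin δ cos θ = (-0.7557)(0.5354) + (0.6550)(0.8446)(-0.9444) = -0.9270, so φ₂ = -67.97°.
Δλ = atan2(sin θ sin δ cos φ₁, cos δ − sin φ₁ sin φ₂) = atan2(-0.1819, -0.1651) = -132.224°.
λ₂ = -77.816° − 132.224° = -210.04° → 149.96° after wrapping to (−180°, 180°].

-67.97°, 149.96°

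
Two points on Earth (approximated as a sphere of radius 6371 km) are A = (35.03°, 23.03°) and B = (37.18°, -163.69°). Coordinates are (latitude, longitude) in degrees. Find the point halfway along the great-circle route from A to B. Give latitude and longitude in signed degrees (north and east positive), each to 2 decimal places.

Central angle δ = 1.8766 rad. Interpolating on the sphere with fraction f = 0.5:
P = [sin((1−f)δ)·A + sin(fδ)·B] / sin δ = 0.8458·A + 0.8458·B in Cartesian coordinates,
giving P = (-0.0094, 0.0817, 0.9966), i.e. latitude 85.28°, longitude 96.55°.

85.28°, 96.55°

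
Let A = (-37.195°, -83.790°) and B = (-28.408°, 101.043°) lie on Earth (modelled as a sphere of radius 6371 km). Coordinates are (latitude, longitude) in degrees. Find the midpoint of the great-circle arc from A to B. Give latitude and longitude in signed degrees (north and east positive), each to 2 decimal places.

-84.24°, 139.07°

Central angle δ = 1.9939 rad. Interpolating on the sphere with fraction f = 0.5:
P = [sin((1−f)δ)·A + sin(fδ)·B] / sin δ = 0.9210·A + 0.9210·B in Cartesian coordinates,
giving P = (-0.0758, 0.0657, -0.9950), i.e. latitude -84.24°, longitude 139.07°.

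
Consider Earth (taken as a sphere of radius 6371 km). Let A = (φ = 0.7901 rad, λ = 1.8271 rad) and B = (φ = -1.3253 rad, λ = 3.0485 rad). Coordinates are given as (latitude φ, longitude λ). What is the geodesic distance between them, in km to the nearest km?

14354 km

With latitudes φ₁ = 45.269°, φ₂ = -75.934° and longitude difference Δλ = 69.981°:
Haversine: a = sin²(Δφ/2) + cos φ₁ cos φ₂ sin²(Δλ/2) = 0.7590 + (0.7038)(0.2430)(0.3288) = 0.81528.
Central angle c = 2·arcsin(√a) = 2.25308 rad.
Distance = R·c = 6371 × 2.2531 ≈ 14354 km.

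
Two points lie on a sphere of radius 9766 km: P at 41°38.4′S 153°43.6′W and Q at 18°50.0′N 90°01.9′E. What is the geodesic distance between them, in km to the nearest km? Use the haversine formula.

20764 km

Let φ₁ = -0.7268 rad, φ₂ = 0.3287 rad, and Δλ = -2.0288 rad.
Haversine: a = sin²(Δφ/2) + cos φ₁ cos φ₂ sin²(Δλ/2) = 0.2536 + (0.7473)(0.9465)(0.7211) = 0.76362.
Central angle c = 2·arcsin(√a) = 2.12615 rad.
Distance = R·c = 9766 × 2.1261 ≈ 20764 km.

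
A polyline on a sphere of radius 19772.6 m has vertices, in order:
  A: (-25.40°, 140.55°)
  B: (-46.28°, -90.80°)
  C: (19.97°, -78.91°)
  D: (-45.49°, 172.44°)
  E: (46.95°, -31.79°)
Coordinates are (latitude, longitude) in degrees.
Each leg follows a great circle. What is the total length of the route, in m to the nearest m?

152519 m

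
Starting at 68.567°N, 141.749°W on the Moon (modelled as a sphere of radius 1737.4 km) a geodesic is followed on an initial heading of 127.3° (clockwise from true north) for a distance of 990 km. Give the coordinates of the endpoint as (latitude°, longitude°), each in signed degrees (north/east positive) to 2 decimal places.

Angular distance δ = d/R = 990/1737.4 = 0.56982 rad; initial bearing θ = 2.2218 rad.
sin φ₂ = sin φ₁ cos δ + cos φ₁ sin δ cos θ = (0.9308)(0.8420) + (0.3654)(0.5395)(-0.6060) = 0.6643, so φ₂ = 41.63°.
Δλ = atan2(sin θ sin δ cos φ₁, cos δ − sin φ₁ sin φ₂) = atan2(0.1568, 0.2236) = 35.039°.
λ₂ = -141.749° + 35.039° = -106.71°.

41.63°, -106.71°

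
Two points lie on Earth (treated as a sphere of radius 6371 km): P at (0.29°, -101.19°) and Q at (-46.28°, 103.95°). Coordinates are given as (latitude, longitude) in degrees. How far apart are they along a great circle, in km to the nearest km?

14344 km

Let φ₁ = 0.0051 rad, φ₂ = -0.8077 rad, and Δλ = -2.7028 rad.
Haversine: a = sin²(Δφ/2) + cos φ₁ cos φ₂ sin²(Δλ/2) = 0.1563 + (1.0000)(0.6911)(0.9526) = 0.81466.
Central angle c = 2·arcsin(√a) = 2.25147 rad.
Distance = R·c = 6371 × 2.2515 ≈ 14344 km.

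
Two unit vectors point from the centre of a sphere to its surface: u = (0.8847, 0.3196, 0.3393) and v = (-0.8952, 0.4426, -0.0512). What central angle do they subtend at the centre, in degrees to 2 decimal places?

131.91°

u·v = -0.6679; |u| = 1.0000, |v| = 0.9999.
cos θ = (u·v)/(|u||v|) = -0.6679, so θ = 131.91°.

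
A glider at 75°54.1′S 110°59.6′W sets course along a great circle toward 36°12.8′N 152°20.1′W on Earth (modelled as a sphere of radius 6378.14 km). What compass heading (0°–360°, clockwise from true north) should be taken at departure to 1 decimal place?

Δλ = -41.342° = -0.7215 rad.
y = sin Δλ · cos φ₂ = (-0.6605)(0.8068) = -0.5329
x = cos φ₁ sin φ₂ − sin φ₁ cos φ₂ cos Δλ = (0.2436)(0.5908) − (-0.9699)(0.8068)(0.7508) = 0.7314
θ = atan2(y, x) = -36.08°; adding 360° gives 323.9°.

323.9°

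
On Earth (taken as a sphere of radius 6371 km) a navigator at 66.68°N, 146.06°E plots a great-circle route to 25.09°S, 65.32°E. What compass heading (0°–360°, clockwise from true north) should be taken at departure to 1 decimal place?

Δλ = -80.740° = -1.4092 rad.
y = sin Δλ · cos φ₂ = (-0.9870)(0.9056) = -0.8938
x = cos φ₁ sin φ₂ − sin φ₁ cos φ₂ cos Δλ = (0.3959)(-0.4240) − (0.9183)(0.9056)(0.1609) = -0.3017
θ = atan2(y, x) = -108.65°; adding 360° gives 251.3°.

251.3°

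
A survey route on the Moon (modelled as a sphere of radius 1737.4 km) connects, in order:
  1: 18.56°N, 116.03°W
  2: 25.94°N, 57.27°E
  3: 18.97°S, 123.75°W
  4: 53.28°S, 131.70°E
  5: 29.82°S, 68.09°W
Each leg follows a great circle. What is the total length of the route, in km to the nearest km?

14747 km

Leg 1→2: central angle 2.3566 rad, distance 4094.4 km.
Leg 2→3: central angle 3.0188 rad, distance 5244.9 km.
Leg 3→4: central angle 1.4520 rad, distance 2522.7 km.
Leg 4→5: central angle 1.6604 rad, distance 2884.8 km.
Total: 4094.4 + 5244.9 + 2522.7 + 2884.8 ≈ 14747 km.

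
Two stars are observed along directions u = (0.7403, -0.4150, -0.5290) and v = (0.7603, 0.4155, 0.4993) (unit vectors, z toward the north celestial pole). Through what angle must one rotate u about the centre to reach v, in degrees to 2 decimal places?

u·v = 0.1263; |u| = 1.0001, |v| = 1.0000.
cos θ = (u·v)/(|u||v|) = 0.1263, so θ = 82.75°.

82.75°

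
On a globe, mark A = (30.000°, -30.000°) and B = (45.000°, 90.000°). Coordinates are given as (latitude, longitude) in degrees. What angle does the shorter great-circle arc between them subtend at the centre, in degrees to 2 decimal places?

87.29°

In radians: φ₁ = 0.5236, φ₂ = 0.7854, Δλ = 120.000° = 2.0944 rad.
Haversine: a = sin²(Δφ/2) + cos φ₁ cos φ₂ sin²(Δλ/2) = 0.0170 + (0.8660)(0.7071)(0.7500) = 0.47632.
Central angle c = 2·arcsin(√a) = 1.52341 rad.
So the angular separation is 87.29°.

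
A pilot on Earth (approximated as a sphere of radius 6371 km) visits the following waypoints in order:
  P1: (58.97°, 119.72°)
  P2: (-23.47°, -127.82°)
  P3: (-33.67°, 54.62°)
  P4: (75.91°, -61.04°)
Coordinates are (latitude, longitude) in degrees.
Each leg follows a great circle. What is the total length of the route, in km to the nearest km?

41475 km

Leg P1→P2: central angle 2.1199 rad, distance 13505.9 km.
Leg P2→P3: central angle 2.1435 rad, distance 13656.2 km.
Leg P3→P4: central angle 2.2465 rad, distance 14312.6 km.
Total: 13505.9 + 13656.2 + 14312.6 ≈ 41475 km.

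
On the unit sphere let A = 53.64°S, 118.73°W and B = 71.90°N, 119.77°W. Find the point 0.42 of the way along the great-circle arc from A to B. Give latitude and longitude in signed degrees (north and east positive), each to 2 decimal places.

-0.91°, -119.05°

Central angle δ = 2.1911 rad. Interpolating on the sphere with fraction f = 0.42:
P = [sin((1−f)δ)·A + sin(fδ)·B] / sin δ = 1.1741·A + 0.9780·B in Cartesian coordinates,
giving P = (-0.4855, -0.8741, -0.0159), i.e. latitude -0.91°, longitude -119.05°.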